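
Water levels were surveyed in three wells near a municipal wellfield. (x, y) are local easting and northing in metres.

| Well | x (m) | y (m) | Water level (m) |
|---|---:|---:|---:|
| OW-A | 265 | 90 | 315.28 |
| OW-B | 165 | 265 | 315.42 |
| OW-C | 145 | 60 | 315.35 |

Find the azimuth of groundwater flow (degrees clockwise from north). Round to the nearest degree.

Differences from OW-A: to OW-B (Δx, Δy, Δh) = (-100, 175, +0.14); to OW-C = (-120, -30, +0.07).
Solve a·Δx + b·Δy = Δh: det = (-100)·(-30) − (-120)·175 = 24000.
∂h/∂x = [(+0.14)·(-30) − (+0.07)·175] / 24000 = -0.0006854
∂h/∂y = [(-100)·(+0.07) − (-120)·(+0.14)] / 24000 = +0.0004083
Flow direction (−∇h) has components (+0.0006854 E, -0.0004083 N).
Azimuth = atan2(E, N) = atan2(+0.0006854, -0.0004083) = 120.8° ≈ 121°.

121°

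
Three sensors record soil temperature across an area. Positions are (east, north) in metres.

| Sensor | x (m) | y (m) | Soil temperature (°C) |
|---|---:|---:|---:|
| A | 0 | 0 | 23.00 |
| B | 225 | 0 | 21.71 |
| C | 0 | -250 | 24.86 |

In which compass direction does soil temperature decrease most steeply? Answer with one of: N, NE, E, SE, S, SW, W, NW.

NE

∂T/∂x = (21.71 − 23.00) / (225 − 0) = -0.005733
∂T/∂y = (24.86 − 23.00) / (-250 − 0) = -0.007440
Steepest decrease is along −∇f = (+0.005733 E, +0.007440 N) → northeast.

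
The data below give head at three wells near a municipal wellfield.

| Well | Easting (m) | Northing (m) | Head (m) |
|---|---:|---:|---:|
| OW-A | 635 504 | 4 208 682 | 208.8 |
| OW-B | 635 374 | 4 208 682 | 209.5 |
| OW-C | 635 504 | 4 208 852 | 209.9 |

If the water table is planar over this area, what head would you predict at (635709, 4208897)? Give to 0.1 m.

209.1 m

∂h/∂x = (209.5 − 208.8) / (635374 − 635504) = -0.005385
∂h/∂y = (209.9 − 208.8) / (4208852 − 4208682) = +0.006471
h(635709, 4208897) = 208.8 + (-0.005385)·(205) + (+0.006471)·(215) = 208.8 -1.104 +1.391 = 209.087 m.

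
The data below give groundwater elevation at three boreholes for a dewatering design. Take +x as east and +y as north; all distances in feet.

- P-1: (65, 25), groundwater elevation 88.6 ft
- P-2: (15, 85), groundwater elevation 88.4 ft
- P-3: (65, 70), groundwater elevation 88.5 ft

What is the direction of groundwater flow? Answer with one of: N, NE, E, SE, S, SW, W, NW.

Differences from P-1: to P-2 (Δx, Δy, Δh) = (-50, 60, -0.2); to P-3 = (0, 45, -0.1).
Solve a·Δx + b·Δy = Δh: det = (-50)·45 − 0·60 = -2250.
∂h/∂x = [(-0.2)·45 − (-0.1)·60] / -2250 = +0.001333
∂h/∂y = [(-50)·(-0.1) − 0·(-0.2)] / -2250 = -0.002222
Flow = −∇h = (-0.001333 east, +0.002222 north), which points northwest.

NW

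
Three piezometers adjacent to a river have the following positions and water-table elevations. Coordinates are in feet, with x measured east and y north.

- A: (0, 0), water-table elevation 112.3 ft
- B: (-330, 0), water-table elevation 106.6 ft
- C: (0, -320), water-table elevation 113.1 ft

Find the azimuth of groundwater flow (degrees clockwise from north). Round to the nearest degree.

∂h/∂x = (106.6 − 112.3) / (-330 − 0) = +0.01727
∂h/∂y = (113.1 − 112.3) / (-320 − 0) = -0.002500
Flow direction (−∇h) has components (-0.01727 E, +0.002500 N).
Azimuth = atan2(E, N) = atan2(-0.01727, +0.002500) = 278.2° ≈ 278°.

278°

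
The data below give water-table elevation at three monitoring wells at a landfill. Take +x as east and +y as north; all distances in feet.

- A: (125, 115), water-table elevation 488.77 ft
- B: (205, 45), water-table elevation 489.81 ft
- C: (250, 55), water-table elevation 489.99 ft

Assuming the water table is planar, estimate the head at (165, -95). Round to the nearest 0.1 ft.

Taking A as reference: B−A = (80, -70, +1.04); C−A = (125, -60, +1.22).
Determinant of the coordinate differences = 80·(-60) − 125·(-70) = 3950.
∂h/∂x = [(+1.04)·(-60) − (+1.22)·(-70)] / 3950 = +0.005823
∂h/∂y = [80·(+1.22) − 125·(+1.04)] / 3950 = -0.008203
h(165, -95) = 488.77 + (+0.005823)·(40) + (-0.008203)·(-210) = 488.77 +0.233 +1.723 = 490.725 ft.

490.7 ft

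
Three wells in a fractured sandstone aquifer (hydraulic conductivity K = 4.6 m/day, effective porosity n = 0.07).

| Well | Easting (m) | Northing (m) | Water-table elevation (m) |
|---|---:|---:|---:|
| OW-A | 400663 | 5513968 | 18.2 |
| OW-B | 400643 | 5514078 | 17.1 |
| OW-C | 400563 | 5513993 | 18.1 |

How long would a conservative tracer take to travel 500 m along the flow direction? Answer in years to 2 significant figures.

2.0 years

Taking OW-A as reference: OW-B−OW-A = (-20, 110, -1.1); OW-C−OW-A = (-100, 25, -0.1).
Solve a·Δx + b·Δy = Δh: det = (-20)·25 − (-100)·110 = 10500.
∂h/∂x = [(-1.1)·25 − (-0.1)·110] / 10500 = -0.001571
∂h/∂y = [(-20)·(-0.1) − (-100)·(-1.1)] / 10500 = -0.01029
|∇h| = √(-0.001571² + -0.01029²) = 0.01041
Seepage velocity v = K·i/n = 4.6 × 0.01041 / 0.07 = 0.6841 m/day.
t = 500 / 0.6841 = 730.9 days = 2 years.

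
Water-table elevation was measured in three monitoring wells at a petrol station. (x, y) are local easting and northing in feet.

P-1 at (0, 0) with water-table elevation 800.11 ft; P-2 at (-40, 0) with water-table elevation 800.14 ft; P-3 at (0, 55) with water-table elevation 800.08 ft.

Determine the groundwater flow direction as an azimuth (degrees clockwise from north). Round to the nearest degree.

∂h/∂x = (800.14 − 800.11) / (-40 − 0) = -0.0007500
∂h/∂y = (800.08 − 800.11) / (55 − 0) = -0.0005455
Flow direction (−∇h) has components (+0.0007500 E, +0.0005455 N).
Azimuth = atan2(E, N) = atan2(+0.0007500, +0.0005455) = 54.0° ≈ 054°.

054°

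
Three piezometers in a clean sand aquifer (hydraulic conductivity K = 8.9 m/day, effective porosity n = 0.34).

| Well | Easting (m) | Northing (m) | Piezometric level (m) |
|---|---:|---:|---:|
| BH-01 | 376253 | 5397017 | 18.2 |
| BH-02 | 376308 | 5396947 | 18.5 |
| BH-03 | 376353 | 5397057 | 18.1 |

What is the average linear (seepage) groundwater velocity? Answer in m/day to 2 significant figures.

Differences from BH-01: to BH-02 (Δx, Δy, Δh) = (55, -70, +0.3); to BH-03 = (100, 40, -0.1).
Solve a·Δx + b·Δy = Δh: det = 55·40 − 100·(-70) = 9200.
∂h/∂x = [(+0.3)·40 − (-0.1)·(-70)] / 9200 = +0.0005435
∂h/∂y = [55·(-0.1) − 100·(+0.3)] / 9200 = -0.003859
|∇h| = √(0.0005435² + -0.003859²) = 0.003897
Seepage velocity v = K·i/n = 8.9 × 0.003897 / 0.34 = 0.102 m/day.

0.10 m/day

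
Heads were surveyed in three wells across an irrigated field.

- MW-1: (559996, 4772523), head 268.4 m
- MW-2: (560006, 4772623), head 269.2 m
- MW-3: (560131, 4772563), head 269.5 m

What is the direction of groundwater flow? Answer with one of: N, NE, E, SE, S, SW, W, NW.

SW

Taking MW-1 as reference: MW-2−MW-1 = (10, 100, +0.8); MW-3−MW-1 = (135, 40, +1.1).
Determinant of the coordinate differences = 10·40 − 135·100 = -13100.
∂h/∂x = [(+0.8)·40 − (+1.1)·100] / -13100 = +0.005954
∂h/∂y = [10·(+1.1) − 135·(+0.8)] / -13100 = +0.007405
Flow = −∇h = (-0.005954 east, -0.007405 north), which points southwest.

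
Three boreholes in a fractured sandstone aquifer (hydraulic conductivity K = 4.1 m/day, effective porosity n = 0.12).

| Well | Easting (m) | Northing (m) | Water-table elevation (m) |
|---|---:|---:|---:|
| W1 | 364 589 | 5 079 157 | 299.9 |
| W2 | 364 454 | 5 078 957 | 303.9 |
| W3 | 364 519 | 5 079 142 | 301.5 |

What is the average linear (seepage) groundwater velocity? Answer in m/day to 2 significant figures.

0.76 m/day

Taking W1 as reference: W2−W1 = (-135, -200, +4.0); W3−W1 = (-70, -15, +1.6).
Determinant of the coordinate differences = (-135)·(-15) − (-70)·(-200) = -11975.
∂h/∂x = [(+4.0)·(-15) − (+1.6)·(-200)] / -11975 = -0.02171
∂h/∂y = [(-135)·(+1.6) − (-70)·(+4.0)] / -11975 = -0.005344
|∇h| = √(-0.02171² + -0.005344²) = 0.02236
Seepage velocity v = K·i/n = 4.1 × 0.02236 / 0.12 = 0.764 m/day.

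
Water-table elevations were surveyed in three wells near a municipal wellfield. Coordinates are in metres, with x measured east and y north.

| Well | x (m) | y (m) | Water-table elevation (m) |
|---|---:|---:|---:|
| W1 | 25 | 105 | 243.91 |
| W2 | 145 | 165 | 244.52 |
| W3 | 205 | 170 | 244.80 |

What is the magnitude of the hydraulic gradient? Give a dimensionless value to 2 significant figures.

With h = a·x + b·y + c and W1 as origin, the differences give:
  120·a + 60·b = +0.61
  180·a + 65·b = +0.89
Eliminate b (×65 and ×60, subtract): -3000·a = -13.750 → a = ∂h/∂x = +0.004583
Back-substitute: b = ∂h/∂y = +0.001000.
|∇h| = √(0.004583² + 0.001000²) = 0.004691

0.0047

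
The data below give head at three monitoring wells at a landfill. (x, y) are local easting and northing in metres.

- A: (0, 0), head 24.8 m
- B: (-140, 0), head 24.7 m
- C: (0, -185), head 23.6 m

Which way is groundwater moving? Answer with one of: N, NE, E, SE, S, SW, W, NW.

∂h/∂x = (24.7 − 24.8) / (-140 − 0) = +0.0007143
∂h/∂y = (23.6 − 24.8) / (-185 − 0) = +0.006486
Flow = −∇h = (-0.0007143 east, -0.006486 north), which points south.

S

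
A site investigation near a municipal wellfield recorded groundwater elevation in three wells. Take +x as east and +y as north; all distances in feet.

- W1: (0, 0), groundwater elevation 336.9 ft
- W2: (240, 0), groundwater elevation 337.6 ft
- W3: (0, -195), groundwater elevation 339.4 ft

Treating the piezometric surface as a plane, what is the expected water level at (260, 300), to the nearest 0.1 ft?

333.8 ft

∂h/∂x = (337.6 − 336.9) / (240 − 0) = +0.002917
∂h/∂y = (339.4 − 336.9) / (-195 − 0) = -0.01282
h(260, 300) = 336.9 + (+0.002917)·(260) + (-0.01282)·(300) = 336.9 +0.758 -3.846 = 333.812 ft.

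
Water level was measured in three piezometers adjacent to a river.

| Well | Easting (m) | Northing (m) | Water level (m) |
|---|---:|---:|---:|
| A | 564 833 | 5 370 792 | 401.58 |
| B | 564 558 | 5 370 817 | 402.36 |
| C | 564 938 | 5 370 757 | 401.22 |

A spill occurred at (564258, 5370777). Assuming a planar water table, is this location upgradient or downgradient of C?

upgradient

Differences from A: to B (Δx, Δy, Δh) = (-275, 25, +0.78); to C = (105, -35, -0.36).
Solve a·Δx + b·Δy = Δh: det = (-275)·(-35) − 105·25 = 7000.
∂h/∂x = [(+0.78)·(-35) − (-0.36)·25] / 7000 = -0.002614
∂h/∂y = [(-275)·(-0.36) − 105·(+0.78)] / 7000 = +0.002443
Head at (564258, 5370777) = 401.58 + (-0.002614)·(-575) + (+0.002443)·(-15) = 403.05 m.
That is higher than the 401.22 m at C, so the point is upgradient.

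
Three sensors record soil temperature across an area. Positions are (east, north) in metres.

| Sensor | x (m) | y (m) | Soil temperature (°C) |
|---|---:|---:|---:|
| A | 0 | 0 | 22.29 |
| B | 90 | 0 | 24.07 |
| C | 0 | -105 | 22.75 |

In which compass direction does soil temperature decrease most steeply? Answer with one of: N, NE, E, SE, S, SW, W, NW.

∂T/∂x = (24.07 − 22.29) / (90 − 0) = +0.01978
∂T/∂y = (22.75 − 22.29) / (-105 − 0) = -0.004381
Steepest decrease is along −∇f = (-0.01978 E, +0.004381 N) → west.

W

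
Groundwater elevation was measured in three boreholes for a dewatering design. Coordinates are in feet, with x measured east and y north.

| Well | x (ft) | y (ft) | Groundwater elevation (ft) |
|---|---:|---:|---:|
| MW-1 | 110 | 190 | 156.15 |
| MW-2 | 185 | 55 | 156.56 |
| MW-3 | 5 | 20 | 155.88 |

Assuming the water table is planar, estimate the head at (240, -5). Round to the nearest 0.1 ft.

Taking MW-1 as reference: MW-2−MW-1 = (75, -135, +0.41); MW-3−MW-1 = (-105, -170, -0.27).
Solve a·Δx + b·Δy = Δh: det = 75·(-170) − (-105)·(-135) = -26925.
∂h/∂x = [(+0.41)·(-170) − (-0.27)·(-135)] / -26925 = +0.003942
∂h/∂y = [75·(-0.27) − (-105)·(+0.41)] / -26925 = -0.0008468
h(240, -5) = 156.15 + (+0.003942)·(130) + (-0.0008468)·(-195) = 156.15 +0.513 +0.165 = 156.828 ft.

156.8 ft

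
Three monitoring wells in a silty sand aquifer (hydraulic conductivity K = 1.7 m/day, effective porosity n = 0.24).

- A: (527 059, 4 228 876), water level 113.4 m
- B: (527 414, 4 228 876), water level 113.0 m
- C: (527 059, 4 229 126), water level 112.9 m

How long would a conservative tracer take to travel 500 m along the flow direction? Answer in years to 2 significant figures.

∂h/∂x = (113.0 − 113.4) / (527414 − 527059) = -0.001127
∂h/∂y = (112.9 − 113.4) / (4229126 − 4228876) = -0.002000
|∇h| = √(-0.001127² + -0.002000²) = 0.002296
Seepage velocity v = K·i/n = 1.7 × 0.002296 / 0.24 = 0.01626 m/day.
t = 500 / 0.01626 = 3.075e+04 days = 84.2 years.

84 years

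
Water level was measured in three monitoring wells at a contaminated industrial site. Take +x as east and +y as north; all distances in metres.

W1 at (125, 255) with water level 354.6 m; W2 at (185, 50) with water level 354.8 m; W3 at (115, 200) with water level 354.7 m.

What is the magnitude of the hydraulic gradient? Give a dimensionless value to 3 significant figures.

0.00232

Differences from W1: to W2 (Δx, Δy, Δh) = (60, -205, +0.2); to W3 = (-10, -55, +0.1).
Determinant of the coordinate differences = 60·(-55) − (-10)·(-205) = -5350.
∂h/∂x = [(+0.2)·(-55) − (+0.1)·(-205)] / -5350 = -0.001776
∂h/∂y = [60·(+0.1) − (-10)·(+0.2)] / -5350 = -0.001495
|∇h| = √(-0.001776² + -0.001495²) = 0.002321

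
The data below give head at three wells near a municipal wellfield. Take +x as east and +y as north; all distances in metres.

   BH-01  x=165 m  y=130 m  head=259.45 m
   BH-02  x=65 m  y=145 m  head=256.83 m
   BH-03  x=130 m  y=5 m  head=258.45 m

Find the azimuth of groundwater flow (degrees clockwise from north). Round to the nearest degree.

Taking BH-01 as reference: BH-02−BH-01 = (-100, 15, -2.62); BH-03−BH-01 = (-35, -125, -1.00).
Solve a·Δx + b·Δy = Δh: det = (-100)·(-125) − (-35)·15 = 13025.
∂h/∂x = [(-2.62)·(-125) − (-1.00)·15] / 13025 = +0.02630
∂h/∂y = [(-100)·(-1.00) − (-35)·(-2.62)] / 13025 = +0.0006372
Flow direction (−∇h) has components (-0.02630 E, -0.0006372 N).
Azimuth = atan2(E, N) = atan2(-0.02630, -0.0006372) = 268.6° ≈ 269°.

269°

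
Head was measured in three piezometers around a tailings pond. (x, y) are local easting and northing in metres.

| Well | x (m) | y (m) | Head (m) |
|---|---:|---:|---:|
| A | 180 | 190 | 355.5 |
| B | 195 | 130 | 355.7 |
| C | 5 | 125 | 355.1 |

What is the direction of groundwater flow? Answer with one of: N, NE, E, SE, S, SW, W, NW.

With h = a·x + b·y + c and A as origin, the differences give:
  15·a + (-60)·b = +0.2
  (-175)·a + (-65)·b = -0.4
Eliminate b (×(-65) and ×(-60), subtract): -11475·a = -37.00 → a = ∂h/∂x = +0.003224
Back-substitute: b = ∂h/∂y = -0.002527.
Flow = −∇h = (-0.003224 east, +0.002527 north), which points northwest.

NW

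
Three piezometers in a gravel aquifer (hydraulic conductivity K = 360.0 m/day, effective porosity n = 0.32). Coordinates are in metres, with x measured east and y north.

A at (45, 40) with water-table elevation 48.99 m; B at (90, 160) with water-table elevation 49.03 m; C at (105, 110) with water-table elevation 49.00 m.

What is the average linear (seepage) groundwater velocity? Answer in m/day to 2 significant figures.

0.70 m/day

With h = a·x + b·y + c and A as origin, the differences give:
  45·a + 120·b = +0.04
  60·a + 70·b = +0.01
Eliminate b (×70 and ×120, subtract): -4050·a = 1.600 → a = ∂h/∂x = -0.0003951
Back-substitute: b = ∂h/∂y = +0.0004815.
|∇h| = √(-0.0003951² + 0.0004815²) = 0.0006229
Seepage velocity v = K·i/n = 360.0 × 0.0006229 / 0.32 = 0.7008 m/day.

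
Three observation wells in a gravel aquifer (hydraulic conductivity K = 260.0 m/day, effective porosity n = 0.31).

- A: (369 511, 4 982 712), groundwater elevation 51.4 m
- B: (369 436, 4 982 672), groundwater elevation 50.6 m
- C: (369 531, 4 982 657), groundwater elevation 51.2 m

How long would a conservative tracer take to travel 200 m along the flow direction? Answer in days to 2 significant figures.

Taking A as reference: B−A = (-75, -40, -0.8); C−A = (20, -55, -0.2).
Solve a·Δx + b·Δy = Δh: det = (-75)·(-55) − 20·(-40) = 4925.
∂h/∂x = [(-0.8)·(-55) − (-0.2)·(-40)] / 4925 = +0.007310
∂h/∂y = [(-75)·(-0.2) − 20·(-0.8)] / 4925 = +0.006294
|∇h| = √(0.007310² + 0.006294²) = 0.009646
Seepage velocity v = K·i/n = 260.0 × 0.009646 / 0.31 = 8.09 m/day.
t = 200 / 8.09 = 24.72 days.

25 days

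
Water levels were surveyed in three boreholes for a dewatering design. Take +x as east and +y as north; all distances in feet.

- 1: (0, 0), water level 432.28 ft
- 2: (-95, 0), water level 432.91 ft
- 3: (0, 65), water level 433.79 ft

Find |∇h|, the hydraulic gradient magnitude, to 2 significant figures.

∂h/∂x = (432.91 − 432.28) / (-95 − 0) = -0.006632
∂h/∂y = (433.79 − 432.28) / (65 − 0) = +0.02323
|∇h| = √(-0.006632² + 0.02323²) = 0.02416

0.024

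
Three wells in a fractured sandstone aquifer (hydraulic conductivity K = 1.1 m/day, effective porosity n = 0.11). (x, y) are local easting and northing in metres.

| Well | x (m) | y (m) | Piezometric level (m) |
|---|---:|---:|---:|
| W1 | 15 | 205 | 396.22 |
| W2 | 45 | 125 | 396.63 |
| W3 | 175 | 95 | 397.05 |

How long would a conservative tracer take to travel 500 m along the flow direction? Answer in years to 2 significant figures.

Three-point gradient (reference W1): Δ to W2 = (30, -80, +0.41), Δ to W3 = (160, -110, +0.83).
∂h/∂x = +0.002242, ∂h/∂y = -0.004284 (det = 9500).
|∇h| = √(0.002242² + -0.004284²) = 0.004835
Seepage velocity v = K·i/n = 1.1 × 0.004835 / 0.11 = 0.04835 m/day.
t = 500 / 0.04835 = 1.034e+04 days = 28.3 years.

28 years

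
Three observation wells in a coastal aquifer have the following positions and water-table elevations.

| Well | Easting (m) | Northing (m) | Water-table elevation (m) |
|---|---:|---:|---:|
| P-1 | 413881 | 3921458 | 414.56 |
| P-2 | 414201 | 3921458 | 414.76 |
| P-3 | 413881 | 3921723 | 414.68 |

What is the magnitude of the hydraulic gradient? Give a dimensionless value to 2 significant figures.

∂h/∂x = (414.76 − 414.56) / (414201 − 413881) = +0.0006250
∂h/∂y = (414.68 − 414.56) / (3921723 − 3921458) = +0.0004528
|∇h| = √(0.0006250² + 0.0004528²) = 0.0007718

0.00077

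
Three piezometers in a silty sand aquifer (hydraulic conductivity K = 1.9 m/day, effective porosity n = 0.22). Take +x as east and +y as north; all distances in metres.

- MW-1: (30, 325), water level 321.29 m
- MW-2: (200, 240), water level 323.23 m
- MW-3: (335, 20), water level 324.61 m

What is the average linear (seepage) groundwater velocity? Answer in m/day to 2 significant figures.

Three-point gradient (reference MW-1): Δ to MW-2 = (170, -85, +1.94), Δ to MW-3 = (305, -305, +3.32).
∂h/∂x = +0.01194, ∂h/∂y = +0.001053 (det = -25925).
|∇h| = √(0.01194² + 0.001053²) = 0.01199
Seepage velocity v = K·i/n = 1.9 × 0.01199 / 0.22 = 0.1035 m/day.

0.10 m/day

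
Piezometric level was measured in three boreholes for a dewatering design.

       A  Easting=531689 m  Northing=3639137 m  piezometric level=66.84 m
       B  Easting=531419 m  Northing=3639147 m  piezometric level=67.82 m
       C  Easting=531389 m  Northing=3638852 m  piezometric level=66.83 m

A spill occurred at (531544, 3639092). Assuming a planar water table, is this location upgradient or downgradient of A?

Taking A as reference: B−A = (-270, 10, +0.98); C−A = (-300, -285, -0.01).
Solve a·Δx + b·Δy = Δh: det = (-270)·(-285) − (-300)·10 = 79950.
∂h/∂x = [(+0.98)·(-285) − (-0.01)·10] / 79950 = -0.003492
∂h/∂y = [(-270)·(-0.01) − (-300)·(+0.98)] / 79950 = +0.003711
Head at (531544, 3639092) = 66.84 + (-0.003492)·(-145) + (+0.003711)·(-45) = 67.18 m.
That is higher than the 66.84 m at A, so the point is upgradient.

upgradient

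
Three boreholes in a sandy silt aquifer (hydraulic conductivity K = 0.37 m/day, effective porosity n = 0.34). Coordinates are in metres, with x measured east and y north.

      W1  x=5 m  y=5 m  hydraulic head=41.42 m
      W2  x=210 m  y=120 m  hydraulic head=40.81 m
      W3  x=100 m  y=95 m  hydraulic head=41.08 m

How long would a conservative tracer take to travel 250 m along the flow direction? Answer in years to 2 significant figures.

With h = a·x + b·y + c and W1 as origin, the differences give:
  205·a + 115·b = -0.61
  95·a + 90·b = -0.34
Eliminate b (×90 and ×115, subtract): 7525·a = -15.800 → a = ∂h/∂x = -0.002100
Back-substitute: b = ∂h/∂y = -0.001561.
|∇h| = √(-0.002100² + -0.001561²) = 0.002617
Seepage velocity v = K·i/n = 0.37 × 0.002617 / 0.34 = 0.002848 m/day.
t = 250 / 0.002848 = 8.778e+04 days = 240 years.

240 years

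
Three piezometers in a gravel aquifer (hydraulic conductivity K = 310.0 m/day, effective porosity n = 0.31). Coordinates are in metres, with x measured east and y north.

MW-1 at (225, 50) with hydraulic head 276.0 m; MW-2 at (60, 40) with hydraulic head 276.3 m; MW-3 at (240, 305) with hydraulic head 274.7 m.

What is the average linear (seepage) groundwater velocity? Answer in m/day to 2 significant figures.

5.2 m/day

Taking MW-1 as reference: MW-2−MW-1 = (-165, -10, +0.3); MW-3−MW-1 = (15, 255, -1.3).
Solve a·Δx + b·Δy = Δh: det = (-165)·255 − 15·(-10) = -41925.
∂h/∂x = [(+0.3)·255 − (-1.3)·(-10)] / -41925 = -0.001515
∂h/∂y = [(-165)·(-1.3) − 15·(+0.3)] / -41925 = -0.005009
|∇h| = √(-0.001515² + -0.005009²) = 0.005233
Seepage velocity v = K·i/n = 310.0 × 0.005233 / 0.31 = 5.233 m/day.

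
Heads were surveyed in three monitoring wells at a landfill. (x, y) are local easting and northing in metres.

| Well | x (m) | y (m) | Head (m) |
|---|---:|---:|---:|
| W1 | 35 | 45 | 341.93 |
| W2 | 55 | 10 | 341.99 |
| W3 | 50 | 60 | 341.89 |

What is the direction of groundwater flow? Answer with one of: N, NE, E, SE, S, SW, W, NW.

N

Three-point gradient (reference W1): Δ to W2 = (20, -35, +0.06), Δ to W3 = (15, 15, -0.04).
∂h/∂x = -0.0006061, ∂h/∂y = -0.002061 (det = 825).
Flow = −∇h = (+0.0006061 east, +0.002061 north), which points north.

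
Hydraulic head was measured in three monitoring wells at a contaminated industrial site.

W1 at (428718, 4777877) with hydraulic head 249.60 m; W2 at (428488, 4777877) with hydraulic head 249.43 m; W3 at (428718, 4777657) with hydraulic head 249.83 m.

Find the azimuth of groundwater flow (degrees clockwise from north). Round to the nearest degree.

325°

∂h/∂x = (249.43 − 249.60) / (428488 − 428718) = +0.0007391
∂h/∂y = (249.83 − 249.60) / (4777657 − 4777877) = -0.001045
Flow direction (−∇h) has components (-0.0007391 E, +0.001045 N).
Azimuth = atan2(E, N) = atan2(-0.0007391, +0.001045) = 324.7° ≈ 325°.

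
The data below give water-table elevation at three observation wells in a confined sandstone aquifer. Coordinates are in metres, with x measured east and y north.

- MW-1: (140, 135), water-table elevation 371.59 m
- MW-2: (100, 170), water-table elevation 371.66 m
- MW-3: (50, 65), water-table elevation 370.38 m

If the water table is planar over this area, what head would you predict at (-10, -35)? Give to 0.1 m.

369.1 m

Three-point gradient (reference MW-1): Δ to MW-2 = (-40, 35, +0.07), Δ to MW-3 = (-90, -70, -1.21).
∂h/∂x = +0.006294, ∂h/∂y = +0.009193 (det = 5950).
h(-10, -35) = 371.59 + (+0.006294)·(-150) + (+0.009193)·(-170) = 371.59 -0.944 -1.563 = 369.083 m.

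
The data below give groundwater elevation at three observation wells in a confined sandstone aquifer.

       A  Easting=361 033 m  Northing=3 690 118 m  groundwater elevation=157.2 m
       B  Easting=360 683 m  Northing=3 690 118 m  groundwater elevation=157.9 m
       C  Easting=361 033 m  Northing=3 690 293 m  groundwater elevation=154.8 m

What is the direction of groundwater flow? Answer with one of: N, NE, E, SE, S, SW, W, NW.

∂h/∂x = (157.9 − 157.2) / (360683 − 361033) = -0.002000
∂h/∂y = (154.8 − 157.2) / (3690293 − 3690118) = -0.01371
Flow = −∇h = (+0.002000 east, +0.01371 north), which points north.

N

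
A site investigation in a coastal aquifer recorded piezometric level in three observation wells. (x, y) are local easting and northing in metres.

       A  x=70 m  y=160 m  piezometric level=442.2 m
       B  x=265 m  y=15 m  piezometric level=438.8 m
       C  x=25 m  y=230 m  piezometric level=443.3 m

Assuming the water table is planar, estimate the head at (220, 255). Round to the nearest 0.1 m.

441.4 m

Differences from A: to B (Δx, Δy, Δh) = (195, -145, -3.4); to C = (-45, 70, +1.1).
Solve a·Δx + b·Δy = Δh: det = 195·70 − (-45)·(-145) = 7125.
∂h/∂x = [(-3.4)·70 − (+1.1)·(-145)] / 7125 = -0.01102
∂h/∂y = [195·(+1.1) − (-45)·(-3.4)] / 7125 = +0.008632
h(220, 255) = 442.2 + (-0.01102)·(150) + (+0.008632)·(95) = 442.2 -1.653 +0.820 = 441.367 m.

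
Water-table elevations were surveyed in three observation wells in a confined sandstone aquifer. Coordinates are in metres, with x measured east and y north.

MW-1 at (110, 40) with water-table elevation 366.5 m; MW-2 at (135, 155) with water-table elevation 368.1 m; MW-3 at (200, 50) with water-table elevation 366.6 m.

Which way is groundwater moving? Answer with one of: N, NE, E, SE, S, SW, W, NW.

With h = a·x + b·y + c and MW-1 as origin, the differences give:
  25·a + 115·b = +1.6
  90·a + 10·b = +0.1
Eliminate b (×10 and ×115, subtract): -10100·a = 4.50 → a = ∂h/∂x = -0.0004455
Back-substitute: b = ∂h/∂y = +0.01401.
Flow = −∇h = (+0.0004455 east, -0.01401 north), which points south.

S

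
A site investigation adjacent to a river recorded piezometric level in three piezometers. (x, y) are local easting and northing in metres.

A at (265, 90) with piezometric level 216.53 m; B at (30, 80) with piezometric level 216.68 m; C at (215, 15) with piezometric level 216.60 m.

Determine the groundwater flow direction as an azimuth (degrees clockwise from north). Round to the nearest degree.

050°

Taking A as reference: B−A = (-235, -10, +0.15); C−A = (-50, -75, +0.07).
Solve a·Δx + b·Δy = Δh: det = (-235)·(-75) − (-50)·(-10) = 17125.
∂h/∂x = [(+0.15)·(-75) − (+0.07)·(-10)] / 17125 = -0.0006161
∂h/∂y = [(-235)·(+0.07) − (-50)·(+0.15)] / 17125 = -0.0005226
Flow direction (−∇h) has components (+0.0006161 E, +0.0005226 N).
Azimuth = atan2(E, N) = atan2(+0.0006161, +0.0005226) = 49.7° ≈ 050°.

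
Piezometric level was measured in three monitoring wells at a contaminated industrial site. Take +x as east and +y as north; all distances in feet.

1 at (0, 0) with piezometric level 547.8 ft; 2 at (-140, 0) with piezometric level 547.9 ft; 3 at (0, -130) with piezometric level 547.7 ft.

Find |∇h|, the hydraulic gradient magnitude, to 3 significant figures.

0.00105

∂h/∂x = (547.9 − 547.8) / (-140 − 0) = -0.0007143
∂h/∂y = (547.7 − 547.8) / (-130 − 0) = +0.0007692
|∇h| = √(-0.0007143² + 0.0007692²) = 0.00105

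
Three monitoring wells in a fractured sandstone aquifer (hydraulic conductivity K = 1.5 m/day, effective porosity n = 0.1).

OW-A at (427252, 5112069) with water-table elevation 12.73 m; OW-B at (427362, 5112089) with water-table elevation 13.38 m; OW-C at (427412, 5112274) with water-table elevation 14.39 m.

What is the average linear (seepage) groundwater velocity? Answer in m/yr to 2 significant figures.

Three-point gradient (reference OW-A): Δ to OW-B = (110, 20, +0.65), Δ to OW-C = (160, 205, +1.66).
∂h/∂x = +0.005171, ∂h/∂y = +0.004062 (det = 19350).
|∇h| = √(0.005171² + 0.004062²) = 0.006576
Seepage velocity v = K·i/n = 1.5 × 0.006576 / 0.1 = 0.09864 m/day = 36.03 m/yr.

36 m/yr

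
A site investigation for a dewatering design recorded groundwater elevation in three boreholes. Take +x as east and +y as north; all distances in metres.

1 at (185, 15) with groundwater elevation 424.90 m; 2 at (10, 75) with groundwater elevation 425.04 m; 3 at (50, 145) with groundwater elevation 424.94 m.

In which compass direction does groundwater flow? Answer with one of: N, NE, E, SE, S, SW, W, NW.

NE

Differences from 1: to 2 (Δx, Δy, Δh) = (-175, 60, +0.14); to 3 = (-135, 130, +0.04).
Solve a·Δx + b·Δy = Δh: det = (-175)·130 − (-135)·60 = -14650.
∂h/∂x = [(+0.14)·130 − (+0.04)·60] / -14650 = -0.001078
∂h/∂y = [(-175)·(+0.04) − (-135)·(+0.14)] / -14650 = -0.0008123
Flow = −∇h = (+0.001078 east, +0.0008123 north), which points northeast.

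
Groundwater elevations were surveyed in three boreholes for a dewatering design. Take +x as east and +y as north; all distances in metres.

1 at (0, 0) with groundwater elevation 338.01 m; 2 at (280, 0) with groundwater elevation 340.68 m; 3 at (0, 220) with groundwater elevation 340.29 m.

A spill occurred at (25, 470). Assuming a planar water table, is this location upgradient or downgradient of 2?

upgradient

∂h/∂x = (340.68 − 338.01) / (280 − 0) = +0.009536
∂h/∂y = (340.29 − 338.01) / (220 − 0) = +0.01036
Head at (25, 470) = 338.01 + (+0.009536)·(25) + (+0.01036)·(470) = 343.12 m.
That is higher than the 340.68 m at 2, so the point is upgradient.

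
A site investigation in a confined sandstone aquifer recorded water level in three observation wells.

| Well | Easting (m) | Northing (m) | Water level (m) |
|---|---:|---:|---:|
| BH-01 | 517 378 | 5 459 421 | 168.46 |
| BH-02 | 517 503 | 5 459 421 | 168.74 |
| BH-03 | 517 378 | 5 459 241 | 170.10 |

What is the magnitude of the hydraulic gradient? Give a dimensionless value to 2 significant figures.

0.0094

∂h/∂x = (168.74 − 168.46) / (517503 − 517378) = +0.002240
∂h/∂y = (170.10 − 168.46) / (5459241 − 5459421) = -0.009111
|∇h| = √(0.002240² + -0.009111²) = 0.009382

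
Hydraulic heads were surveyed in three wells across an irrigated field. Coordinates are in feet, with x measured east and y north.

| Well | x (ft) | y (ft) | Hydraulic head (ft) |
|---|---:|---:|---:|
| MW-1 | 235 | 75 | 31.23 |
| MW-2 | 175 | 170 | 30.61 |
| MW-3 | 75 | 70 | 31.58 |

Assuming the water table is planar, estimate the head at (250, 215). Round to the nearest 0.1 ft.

30.1 ft

Differences from MW-1: to MW-2 (Δx, Δy, Δh) = (-60, 95, -0.62); to MW-3 = (-160, -5, +0.35).
Solve a·Δx + b·Δy = Δh: det = (-60)·(-5) − (-160)·95 = 15500.
∂h/∂x = [(-0.62)·(-5) − (+0.35)·95] / 15500 = -0.001945
∂h/∂y = [(-60)·(+0.35) − (-160)·(-0.62)] / 15500 = -0.007755
h(250, 215) = 31.23 + (-0.001945)·(15) + (-0.007755)·(140) = 31.23 -0.029 -1.086 = 30.115 ft.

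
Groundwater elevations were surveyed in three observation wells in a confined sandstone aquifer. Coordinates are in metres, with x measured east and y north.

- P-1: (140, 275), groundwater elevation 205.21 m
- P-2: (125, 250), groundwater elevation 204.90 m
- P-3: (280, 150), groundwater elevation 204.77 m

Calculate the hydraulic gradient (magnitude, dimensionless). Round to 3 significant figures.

With h = a·x + b·y + c and P-1 as origin, the differences give:
  (-15)·a + (-25)·b = -0.31
  140·a + (-125)·b = -0.44
Eliminate b (×(-125) and ×(-25), subtract): 5375·a = 27.750 → a = ∂h/∂x = +0.005163
Back-substitute: b = ∂h/∂y = +0.009302.
|∇h| = √(0.005163² + 0.009302²) = 0.01064

0.0106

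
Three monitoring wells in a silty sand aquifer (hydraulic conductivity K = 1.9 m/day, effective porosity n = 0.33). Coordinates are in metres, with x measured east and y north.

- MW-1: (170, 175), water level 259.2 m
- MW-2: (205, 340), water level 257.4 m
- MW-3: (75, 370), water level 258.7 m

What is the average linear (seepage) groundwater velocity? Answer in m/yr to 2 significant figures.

31 m/yr

Taking MW-1 as reference: MW-2−MW-1 = (35, 165, -1.8); MW-3−MW-1 = (-95, 195, -0.5).
Determinant of the coordinate differences = 35·195 − (-95)·165 = 22500.
∂h/∂x = [(-1.8)·195 − (-0.5)·165] / 22500 = -0.01193
∂h/∂y = [35·(-0.5) − (-95)·(-1.8)] / 22500 = -0.008378
|∇h| = √(-0.01193² + -0.008378²) = 0.01458
Seepage velocity v = K·i/n = 1.9 × 0.01458 / 0.33 = 0.08395 m/day = 30.66 m/yr.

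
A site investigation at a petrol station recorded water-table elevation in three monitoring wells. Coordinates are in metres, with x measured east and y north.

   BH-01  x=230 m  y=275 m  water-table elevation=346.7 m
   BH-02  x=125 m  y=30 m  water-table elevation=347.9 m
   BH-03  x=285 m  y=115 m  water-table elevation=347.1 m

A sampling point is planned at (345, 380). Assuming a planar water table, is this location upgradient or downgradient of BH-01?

With h = a·x + b·y + c and BH-01 as origin, the differences give:
  (-105)·a + (-245)·b = +1.2
  55·a + (-160)·b = +0.4
Eliminate b (×(-160) and ×(-245), subtract): 30275·a = -94.00 → a = ∂h/∂x = -0.003105
Back-substitute: b = ∂h/∂y = -0.003567.
Head at (345, 380) = 346.7 + (-0.003105)·(115) + (-0.003567)·(105) = 345.97 m.
That is lower than the 346.7 m at BH-01, so the point is downgradient.

downgradient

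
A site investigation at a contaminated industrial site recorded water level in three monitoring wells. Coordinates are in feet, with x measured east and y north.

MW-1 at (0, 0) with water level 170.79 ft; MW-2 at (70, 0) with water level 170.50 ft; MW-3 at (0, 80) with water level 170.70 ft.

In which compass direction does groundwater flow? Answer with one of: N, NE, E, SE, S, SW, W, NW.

E

∂h/∂x = (170.50 − 170.79) / (70 − 0) = -0.004143
∂h/∂y = (170.70 − 170.79) / (80 − 0) = -0.001125
Flow = −∇h = (+0.004143 east, +0.001125 north), which points east.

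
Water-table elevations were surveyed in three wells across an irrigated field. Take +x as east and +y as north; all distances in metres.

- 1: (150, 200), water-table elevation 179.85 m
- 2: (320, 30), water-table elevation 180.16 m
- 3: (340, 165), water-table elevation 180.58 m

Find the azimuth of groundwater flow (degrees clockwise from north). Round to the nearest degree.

Taking 1 as reference: 2−1 = (170, -170, +0.31); 3−1 = (190, -35, +0.73).
Determinant of the coordinate differences = 170·(-35) − 190·(-170) = 26350.
∂h/∂x = [(+0.31)·(-35) − (+0.73)·(-170)] / 26350 = +0.004298
∂h/∂y = [170·(+0.73) − 190·(+0.31)] / 26350 = +0.002474
Flow direction (−∇h) has components (-0.004298 E, -0.002474 N).
Azimuth = atan2(E, N) = atan2(-0.004298, -0.002474) = 240.1° ≈ 240°.

240°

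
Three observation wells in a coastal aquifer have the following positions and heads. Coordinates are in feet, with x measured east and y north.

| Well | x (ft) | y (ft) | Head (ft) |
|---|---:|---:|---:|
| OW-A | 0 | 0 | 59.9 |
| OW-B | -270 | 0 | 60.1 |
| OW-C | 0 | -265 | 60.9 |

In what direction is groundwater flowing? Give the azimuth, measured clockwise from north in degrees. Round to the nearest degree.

011°

∂h/∂x = (60.1 − 59.9) / (-270 − 0) = -0.0007407
∂h/∂y = (60.9 − 59.9) / (-265 − 0) = -0.003774
Flow direction (−∇h) has components (+0.0007407 E, +0.003774 N).
Azimuth = atan2(E, N) = atan2(+0.0007407, +0.003774) = 11.1° ≈ 011°.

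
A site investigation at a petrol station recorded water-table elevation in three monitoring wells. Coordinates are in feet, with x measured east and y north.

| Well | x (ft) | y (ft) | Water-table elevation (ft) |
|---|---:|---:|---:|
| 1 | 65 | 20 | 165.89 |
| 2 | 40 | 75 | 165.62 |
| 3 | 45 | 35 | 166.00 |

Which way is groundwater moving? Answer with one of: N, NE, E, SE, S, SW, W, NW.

NE

Differences from 1: to 2 (Δx, Δy, Δh) = (-25, 55, -0.27); to 3 = (-20, 15, +0.11).
Determinant of the coordinate differences = (-25)·15 − (-20)·55 = 725.
∂h/∂x = [(-0.27)·15 − (+0.11)·55] / 725 = -0.01393
∂h/∂y = [(-25)·(+0.11) − (-20)·(-0.27)] / 725 = -0.01124
Flow = −∇h = (+0.01393 east, +0.01124 north), which points northeast.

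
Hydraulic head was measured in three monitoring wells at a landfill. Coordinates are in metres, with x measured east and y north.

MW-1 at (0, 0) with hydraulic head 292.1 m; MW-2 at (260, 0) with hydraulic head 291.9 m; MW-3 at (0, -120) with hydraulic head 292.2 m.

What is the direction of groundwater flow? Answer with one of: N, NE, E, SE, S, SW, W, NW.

∂h/∂x = (291.9 − 292.1) / (260 − 0) = -0.0007692
∂h/∂y = (292.2 − 292.1) / (-120 − 0) = -0.0008333
Flow = −∇h = (+0.0007692 east, +0.0008333 north), which points northeast.

NE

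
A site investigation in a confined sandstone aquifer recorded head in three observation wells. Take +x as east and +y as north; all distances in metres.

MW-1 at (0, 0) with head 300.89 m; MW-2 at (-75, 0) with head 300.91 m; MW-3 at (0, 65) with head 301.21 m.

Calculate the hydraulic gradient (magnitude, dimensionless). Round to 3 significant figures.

∂h/∂x = (300.91 − 300.89) / (-75 − 0) = -0.0002667
∂h/∂y = (301.21 − 300.89) / (65 − 0) = +0.004923
|∇h| = √(-0.0002667² + 0.004923²) = 0.00493

0.00493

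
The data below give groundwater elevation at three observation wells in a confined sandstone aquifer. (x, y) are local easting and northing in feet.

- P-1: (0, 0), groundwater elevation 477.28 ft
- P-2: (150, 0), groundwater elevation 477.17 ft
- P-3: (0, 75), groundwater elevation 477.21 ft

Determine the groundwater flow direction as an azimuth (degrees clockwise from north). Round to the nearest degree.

∂h/∂x = (477.17 − 477.28) / (150 − 0) = -0.0007333
∂h/∂y = (477.21 − 477.28) / (75 − 0) = -0.0009333
Flow direction (−∇h) has components (+0.0007333 E, +0.0009333 N).
Azimuth = atan2(E, N) = atan2(+0.0007333, +0.0009333) = 38.2° ≈ 038°.

038°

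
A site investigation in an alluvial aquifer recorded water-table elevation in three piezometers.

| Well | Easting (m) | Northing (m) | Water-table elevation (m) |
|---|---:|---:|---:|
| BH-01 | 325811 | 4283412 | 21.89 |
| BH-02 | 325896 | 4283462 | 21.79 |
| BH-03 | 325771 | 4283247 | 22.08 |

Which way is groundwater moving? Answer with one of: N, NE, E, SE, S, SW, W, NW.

Differences from BH-01: to BH-02 (Δx, Δy, Δh) = (85, 50, -0.10); to BH-03 = (-40, -165, +0.19).
Determinant of the coordinate differences = 85·(-165) − (-40)·50 = -12025.
∂h/∂x = [(-0.10)·(-165) − (+0.19)·50] / -12025 = -0.0005821
∂h/∂y = [85·(+0.19) − (-40)·(-0.10)] / -12025 = -0.001010
Flow = −∇h = (+0.0005821 east, +0.001010 north), which points northeast.

NE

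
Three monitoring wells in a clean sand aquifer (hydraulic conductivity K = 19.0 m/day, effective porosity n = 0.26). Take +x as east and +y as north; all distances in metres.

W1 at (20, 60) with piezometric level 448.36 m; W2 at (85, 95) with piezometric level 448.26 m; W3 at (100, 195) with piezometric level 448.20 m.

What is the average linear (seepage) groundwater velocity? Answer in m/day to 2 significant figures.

0.10 m/day

Differences from W1: to W2 (Δx, Δy, Δh) = (65, 35, -0.10); to W3 = (80, 135, -0.16).
Determinant of the coordinate differences = 65·135 − 80·35 = 5975.
∂h/∂x = [(-0.10)·135 − (-0.16)·35] / 5975 = -0.001322
∂h/∂y = [65·(-0.16) − 80·(-0.10)] / 5975 = -0.0004017
|∇h| = √(-0.001322² + -0.0004017²) = 0.001382
Seepage velocity v = K·i/n = 19.0 × 0.001382 / 0.26 = 0.101 m/day.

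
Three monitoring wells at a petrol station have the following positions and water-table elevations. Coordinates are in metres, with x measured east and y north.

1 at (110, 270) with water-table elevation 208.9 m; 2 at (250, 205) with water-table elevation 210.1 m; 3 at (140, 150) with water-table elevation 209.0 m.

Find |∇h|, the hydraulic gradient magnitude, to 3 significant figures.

Taking 1 as reference: 2−1 = (140, -65, +1.2); 3−1 = (30, -120, +0.1).
Solve a·Δx + b·Δy = Δh: det = 140·(-120) − 30·(-65) = -14850.
∂h/∂x = [(+1.2)·(-120) − (+0.1)·(-65)] / -14850 = +0.009259
∂h/∂y = [140·(+0.1) − 30·(+1.2)] / -14850 = +0.001481
|∇h| = √(0.009259² + 0.001481²) = 0.009377

0.00938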